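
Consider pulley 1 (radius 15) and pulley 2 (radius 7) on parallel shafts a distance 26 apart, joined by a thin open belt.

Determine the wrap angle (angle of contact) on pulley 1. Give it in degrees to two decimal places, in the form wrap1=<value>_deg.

wrap1=215.84_deg

open belt: β = asin((r2−r1)/C) = asin(-8/26) = -17.9202°
wrap1 = π − 2β = 215.8404°
wrap2 = π + 2β = 144.1596°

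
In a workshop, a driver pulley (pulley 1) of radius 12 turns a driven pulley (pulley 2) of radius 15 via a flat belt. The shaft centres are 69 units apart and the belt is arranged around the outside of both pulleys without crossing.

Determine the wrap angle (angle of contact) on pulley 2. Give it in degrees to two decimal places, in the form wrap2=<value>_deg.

open belt: β = asin((r2−r1)/C) = asin(3/69) = 2.4919°
wrap1 = π − 2β = 175.0162°
wrap2 = π + 2β = 184.9838°

wrap2=184.98_deg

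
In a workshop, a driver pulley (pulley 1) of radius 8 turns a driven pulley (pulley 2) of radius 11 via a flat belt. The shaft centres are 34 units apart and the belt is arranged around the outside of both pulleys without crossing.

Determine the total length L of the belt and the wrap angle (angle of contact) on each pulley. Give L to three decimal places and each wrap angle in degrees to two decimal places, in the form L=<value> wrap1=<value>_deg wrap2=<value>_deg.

open belt: β = asin((r2−r1)/C) = asin(3/34) = 5.0621°
wrap1 = π − 2β = 169.8758°
wrap2 = π + 2β = 190.1242°
tangent length = C·cosβ = 33.8674
L = r1·wrap1 + r2·wrap2 + 2·C·cosβ = 8·2.9649 + 11·3.3183 + 2·33.8674 = 127.9551

L=127.955 wrap1=169.88_deg wrap2=190.12_deg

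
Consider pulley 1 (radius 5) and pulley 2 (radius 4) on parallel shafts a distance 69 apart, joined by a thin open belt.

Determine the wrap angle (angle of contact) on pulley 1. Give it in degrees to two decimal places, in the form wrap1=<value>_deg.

wrap1=181.66_deg

open belt: β = asin((r2−r1)/C) = asin(-1/69) = -0.8304°
wrap1 = π − 2β = 181.6608°
wrap2 = π + 2β = 178.3392°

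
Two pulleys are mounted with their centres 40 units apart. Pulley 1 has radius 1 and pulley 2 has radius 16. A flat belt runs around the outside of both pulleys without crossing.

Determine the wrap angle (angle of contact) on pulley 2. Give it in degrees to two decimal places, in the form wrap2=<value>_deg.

open belt: β = asin((r2−r1)/C) = asin(15/40) = 22.0243°
wrap1 = π − 2β = 135.9514°
wrap2 = π + 2β = 224.0486°

wrap2=224.05_deg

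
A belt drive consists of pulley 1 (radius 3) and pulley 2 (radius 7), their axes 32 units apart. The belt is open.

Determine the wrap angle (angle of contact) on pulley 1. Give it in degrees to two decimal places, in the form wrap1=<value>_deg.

open belt: β = asin((r2−r1)/C) = asin(4/32) = 7.1808°
wrap1 = π − 2β = 165.6385°
wrap2 = π + 2β = 194.3615°

wrap1=165.64_deg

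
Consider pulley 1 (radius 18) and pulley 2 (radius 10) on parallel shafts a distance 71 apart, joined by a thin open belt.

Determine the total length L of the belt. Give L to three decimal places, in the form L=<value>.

L=230.867

open belt: β = asin((r2−r1)/C) = asin(-8/71) = -6.4696°
wrap1 = π − 2β = 192.9392°
wrap2 = π + 2β = 167.0608°
tangent length = C·cosβ = 70.5479
L = r1·wrap1 + r2·wrap2 + 2·C·cosβ = 18·3.3674 + 10·2.9158 + 2·70.5479 = 230.8670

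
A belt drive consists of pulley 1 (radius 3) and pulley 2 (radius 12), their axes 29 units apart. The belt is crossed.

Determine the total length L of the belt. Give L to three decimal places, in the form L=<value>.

L=113.071

crossed belt: β = asin((r1+r2)/C) = asin(15/29) = 31.1474°
wrap1 = wrap2 = π + 2β = 242.2948°
tangent length = C·cosβ = 24.8193
L = (r1+r2)·wrap + 2·C·cosβ = 15·4.2288 + 2·24.8193 = 113.0713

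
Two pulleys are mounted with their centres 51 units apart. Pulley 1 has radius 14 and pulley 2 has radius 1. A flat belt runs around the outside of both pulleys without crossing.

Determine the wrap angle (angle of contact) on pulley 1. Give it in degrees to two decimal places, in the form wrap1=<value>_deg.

wrap1=209.54_deg

open belt: β = asin((r2−r1)/C) = asin(-13/51) = -14.7678°
wrap1 = π − 2β = 209.5356°
wrap2 = π + 2β = 150.4644°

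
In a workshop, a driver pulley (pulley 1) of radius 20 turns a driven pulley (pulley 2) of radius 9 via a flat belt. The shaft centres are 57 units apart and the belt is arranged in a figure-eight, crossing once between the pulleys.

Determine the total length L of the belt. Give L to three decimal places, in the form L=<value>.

crossed belt: β = asin((r1+r2)/C) = asin(29/57) = 30.5821°
wrap1 = wrap2 = π + 2β = 241.1641°
tangent length = C·cosβ = 49.0714
L = (r1+r2)·wrap + 2·C·cosβ = 29·4.2091 + 2·49.0714 = 220.2069

L=220.207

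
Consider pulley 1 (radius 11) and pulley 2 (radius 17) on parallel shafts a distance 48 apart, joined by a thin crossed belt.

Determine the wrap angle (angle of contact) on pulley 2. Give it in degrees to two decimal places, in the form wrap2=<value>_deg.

crossed belt: β = asin((r1+r2)/C) = asin(28/48) = 35.6853°
wrap1 = wrap2 = π + 2β = 251.3707°

wrap2=251.37_deg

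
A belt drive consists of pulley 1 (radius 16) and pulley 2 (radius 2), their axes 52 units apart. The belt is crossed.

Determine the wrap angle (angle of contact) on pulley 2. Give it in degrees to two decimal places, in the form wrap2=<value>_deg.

crossed belt: β = asin((r1+r2)/C) = asin(18/52) = 20.2522°
wrap1 = wrap2 = π + 2β = 220.5045°

wrap2=220.50_deg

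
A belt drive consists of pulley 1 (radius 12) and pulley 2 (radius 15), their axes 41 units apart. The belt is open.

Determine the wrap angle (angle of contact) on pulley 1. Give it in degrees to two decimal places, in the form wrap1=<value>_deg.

wrap1=171.61_deg

open belt: β = asin((r2−r1)/C) = asin(3/41) = 4.1961°
wrap1 = π − 2β = 171.6078°
wrap2 = π + 2β = 188.3922°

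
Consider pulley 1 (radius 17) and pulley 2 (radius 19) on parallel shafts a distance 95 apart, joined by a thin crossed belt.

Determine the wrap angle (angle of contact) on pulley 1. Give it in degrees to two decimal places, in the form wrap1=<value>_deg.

wrap1=224.54_deg

crossed belt: β = asin((r1+r2)/C) = asin(36/95) = 22.2685°
wrap1 = wrap2 = π + 2β = 224.5370°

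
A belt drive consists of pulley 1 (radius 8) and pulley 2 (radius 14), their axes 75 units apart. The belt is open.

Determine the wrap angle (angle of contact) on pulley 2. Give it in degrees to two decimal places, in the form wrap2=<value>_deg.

wrap2=189.18_deg

open belt: β = asin((r2−r1)/C) = asin(6/75) = 4.5886°
wrap1 = π − 2β = 170.8229°
wrap2 = π + 2β = 189.1771°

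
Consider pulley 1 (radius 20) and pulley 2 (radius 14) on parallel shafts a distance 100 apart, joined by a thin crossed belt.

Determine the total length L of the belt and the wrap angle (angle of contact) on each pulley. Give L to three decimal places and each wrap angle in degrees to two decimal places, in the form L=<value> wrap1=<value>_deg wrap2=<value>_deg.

crossed belt: β = asin((r1+r2)/C) = asin(34/100) = 19.8769°
wrap1 = wrap2 = π + 2β = 219.7537°
tangent length = C·cosβ = 94.0425
L = (r1+r2)·wrap + 2·C·cosβ = 34·3.8354 + 2·94.0425 = 318.4896

L=318.490 wrap1=219.75_deg wrap2=219.75_deg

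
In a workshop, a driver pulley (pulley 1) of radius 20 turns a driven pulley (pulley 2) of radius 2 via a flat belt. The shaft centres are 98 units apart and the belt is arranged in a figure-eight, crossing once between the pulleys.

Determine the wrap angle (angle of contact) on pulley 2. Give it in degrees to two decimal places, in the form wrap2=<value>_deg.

wrap2=205.95_deg

crossed belt: β = asin((r1+r2)/C) = asin(22/98) = 12.9729°
wrap1 = wrap2 = π + 2β = 205.9458°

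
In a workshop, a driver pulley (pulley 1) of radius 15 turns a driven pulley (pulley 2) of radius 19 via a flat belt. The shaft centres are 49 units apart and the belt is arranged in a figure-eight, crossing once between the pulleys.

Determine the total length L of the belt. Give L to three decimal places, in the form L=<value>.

L=229.530

crossed belt: β = asin((r1+r2)/C) = asin(34/49) = 43.9378°
wrap1 = wrap2 = π + 2β = 267.8757°
tangent length = C·cosβ = 35.2846
L = (r1+r2)·wrap + 2·C·cosβ = 34·4.6753 + 2·35.2846 = 229.5297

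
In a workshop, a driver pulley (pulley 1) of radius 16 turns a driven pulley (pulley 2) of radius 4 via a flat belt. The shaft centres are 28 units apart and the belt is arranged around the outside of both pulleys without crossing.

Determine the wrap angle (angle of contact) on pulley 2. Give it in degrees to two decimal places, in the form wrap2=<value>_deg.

open belt: β = asin((r2−r1)/C) = asin(-12/28) = -25.3769°
wrap1 = π − 2β = 230.7539°
wrap2 = π + 2β = 129.2461°

wrap2=129.25_deg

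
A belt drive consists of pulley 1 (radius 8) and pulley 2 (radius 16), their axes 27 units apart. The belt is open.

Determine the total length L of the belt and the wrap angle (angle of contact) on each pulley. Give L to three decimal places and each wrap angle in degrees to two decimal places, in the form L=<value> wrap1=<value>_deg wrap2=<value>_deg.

open belt: β = asin((r2−r1)/C) = asin(8/27) = 17.2353°
wrap1 = π − 2β = 145.5294°
wrap2 = π + 2β = 214.4706°
tangent length = C·cosβ = 25.7876
L = r1·wrap1 + r2·wrap2 + 2·C·cosβ = 8·2.5400 + 16·3.7432 + 2·25.7876 = 131.7864

L=131.786 wrap1=145.53_deg wrap2=214.47_deg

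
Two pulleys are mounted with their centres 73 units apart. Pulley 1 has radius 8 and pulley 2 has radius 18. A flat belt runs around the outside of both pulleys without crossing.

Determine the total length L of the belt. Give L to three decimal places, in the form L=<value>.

open belt: β = asin((r2−r1)/C) = asin(10/73) = 7.8735°
wrap1 = π − 2β = 164.2530°
wrap2 = π + 2β = 195.7470°
tangent length = C·cosβ = 72.3118
L = r1·wrap1 + r2·wrap2 + 2·C·cosβ = 8·2.8668 + 18·3.4164 + 2·72.3118 = 229.0534

L=229.053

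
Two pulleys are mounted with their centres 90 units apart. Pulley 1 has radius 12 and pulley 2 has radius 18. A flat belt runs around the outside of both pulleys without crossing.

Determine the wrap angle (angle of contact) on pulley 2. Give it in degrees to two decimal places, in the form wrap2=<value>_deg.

wrap2=187.65_deg

open belt: β = asin((r2−r1)/C) = asin(6/90) = 3.8226°
wrap1 = π − 2β = 172.3549°
wrap2 = π + 2β = 187.6451°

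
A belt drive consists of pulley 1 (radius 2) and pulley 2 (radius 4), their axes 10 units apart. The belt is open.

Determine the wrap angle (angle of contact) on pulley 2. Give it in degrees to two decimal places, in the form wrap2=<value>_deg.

open belt: β = asin((r2−r1)/C) = asin(2/10) = 11.5370°
wrap1 = π − 2β = 156.9261°
wrap2 = π + 2β = 203.0739°

wrap2=203.07_deg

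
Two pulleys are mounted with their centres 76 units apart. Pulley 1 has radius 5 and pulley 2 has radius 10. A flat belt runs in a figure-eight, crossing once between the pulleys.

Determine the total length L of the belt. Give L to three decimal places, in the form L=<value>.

crossed belt: β = asin((r1+r2)/C) = asin(15/76) = 11.3831°
wrap1 = wrap2 = π + 2β = 202.7662°
tangent length = C·cosβ = 74.5050
L = (r1+r2)·wrap + 2·C·cosβ = 15·3.5389 + 2·74.5050 = 202.0941

L=202.094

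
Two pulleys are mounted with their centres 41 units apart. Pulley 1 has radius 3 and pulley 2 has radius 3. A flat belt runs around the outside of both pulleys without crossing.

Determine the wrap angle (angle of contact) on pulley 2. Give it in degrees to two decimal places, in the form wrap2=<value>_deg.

open belt: β = asin((r2−r1)/C) = asin(0/41) = 0.0000°
wrap1 = π − 2β = 180.0000°
wrap2 = π + 2β = 180.0000°

wrap2=180.00_deg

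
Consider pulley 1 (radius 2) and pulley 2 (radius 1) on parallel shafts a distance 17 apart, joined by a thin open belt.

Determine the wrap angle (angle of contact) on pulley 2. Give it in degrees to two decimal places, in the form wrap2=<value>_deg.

open belt: β = asin((r2−r1)/C) = asin(-1/17) = -3.3723°
wrap1 = π − 2β = 186.7446°
wrap2 = π + 2β = 173.2554°

wrap2=173.26_deg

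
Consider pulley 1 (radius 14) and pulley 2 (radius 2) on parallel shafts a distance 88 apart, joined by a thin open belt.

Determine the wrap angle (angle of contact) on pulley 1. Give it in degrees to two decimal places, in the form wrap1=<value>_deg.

open belt: β = asin((r2−r1)/C) = asin(-12/88) = -7.8375°
wrap1 = π − 2β = 195.6750°
wrap2 = π + 2β = 164.3250°

wrap1=195.67_deg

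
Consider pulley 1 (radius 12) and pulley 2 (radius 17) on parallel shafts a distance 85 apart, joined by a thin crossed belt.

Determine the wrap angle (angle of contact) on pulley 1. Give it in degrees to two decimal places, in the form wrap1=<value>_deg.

wrap1=219.90_deg

crossed belt: β = asin((r1+r2)/C) = asin(29/85) = 19.9486°
wrap1 = wrap2 = π + 2β = 219.8971°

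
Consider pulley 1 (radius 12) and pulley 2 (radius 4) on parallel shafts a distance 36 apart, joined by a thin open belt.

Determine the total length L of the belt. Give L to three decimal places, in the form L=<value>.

open belt: β = asin((r2−r1)/C) = asin(-8/36) = -12.8396°
wrap1 = π − 2β = 205.6792°
wrap2 = π + 2β = 154.3208°
tangent length = C·cosβ = 35.0999
L = r1·wrap1 + r2·wrap2 + 2·C·cosβ = 12·3.5898 + 4·2.6934 + 2·35.0999 = 124.0507

L=124.051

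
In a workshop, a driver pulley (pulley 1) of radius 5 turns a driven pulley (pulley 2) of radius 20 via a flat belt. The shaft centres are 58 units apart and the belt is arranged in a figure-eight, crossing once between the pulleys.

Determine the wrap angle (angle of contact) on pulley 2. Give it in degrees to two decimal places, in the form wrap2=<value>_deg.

wrap2=231.07_deg

crossed belt: β = asin((r1+r2)/C) = asin(25/58) = 25.5332°
wrap1 = wrap2 = π + 2β = 231.0665°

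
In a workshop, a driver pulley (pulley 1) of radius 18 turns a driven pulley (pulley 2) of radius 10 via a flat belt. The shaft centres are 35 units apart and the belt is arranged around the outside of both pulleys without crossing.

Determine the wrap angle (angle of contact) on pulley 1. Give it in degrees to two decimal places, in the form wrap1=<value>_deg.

open belt: β = asin((r2−r1)/C) = asin(-8/35) = -13.2130°
wrap1 = π − 2β = 206.4260°
wrap2 = π + 2β = 153.5740°

wrap1=206.43_deg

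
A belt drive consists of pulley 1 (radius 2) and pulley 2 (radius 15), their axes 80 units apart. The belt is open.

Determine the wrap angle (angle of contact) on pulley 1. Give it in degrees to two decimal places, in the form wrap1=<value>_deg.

open belt: β = asin((r2−r1)/C) = asin(13/80) = 9.3520°
wrap1 = π − 2β = 161.2959°
wrap2 = π + 2β = 198.7041°

wrap1=161.30_deg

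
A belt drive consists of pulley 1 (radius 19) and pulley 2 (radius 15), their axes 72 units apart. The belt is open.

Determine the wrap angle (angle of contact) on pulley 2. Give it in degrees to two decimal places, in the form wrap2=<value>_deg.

wrap2=173.63_deg

open belt: β = asin((r2−r1)/C) = asin(-4/72) = -3.1847°
wrap1 = π − 2β = 186.3695°
wrap2 = π + 2β = 173.6305°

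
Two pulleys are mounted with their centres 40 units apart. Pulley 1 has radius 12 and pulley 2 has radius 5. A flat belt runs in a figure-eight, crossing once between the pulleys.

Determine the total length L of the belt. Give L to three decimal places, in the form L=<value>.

crossed belt: β = asin((r1+r2)/C) = asin(17/40) = 25.1507°
wrap1 = wrap2 = π + 2β = 230.3013°
tangent length = C·cosβ = 36.2077
L = (r1+r2)·wrap + 2·C·cosβ = 17·4.0195 + 2·36.2077 = 140.7472

L=140.747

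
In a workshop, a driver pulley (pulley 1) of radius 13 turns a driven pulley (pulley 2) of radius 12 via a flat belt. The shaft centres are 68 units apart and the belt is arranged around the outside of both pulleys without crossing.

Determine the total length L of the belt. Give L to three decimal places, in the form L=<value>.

L=214.555

open belt: β = asin((r2−r1)/C) = asin(-1/68) = -0.8426°
wrap1 = π − 2β = 181.6852°
wrap2 = π + 2β = 178.3148°
tangent length = C·cosβ = 67.9926
L = r1·wrap1 + r2·wrap2 + 2·C·cosβ = 13·3.1710 + 12·3.1122 + 2·67.9926 = 214.5545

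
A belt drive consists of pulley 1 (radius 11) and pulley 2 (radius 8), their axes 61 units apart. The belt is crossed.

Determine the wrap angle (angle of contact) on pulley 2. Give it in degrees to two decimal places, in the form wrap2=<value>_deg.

crossed belt: β = asin((r1+r2)/C) = asin(19/61) = 18.1482°
wrap1 = wrap2 = π + 2β = 216.2963°

wrap2=216.30_deg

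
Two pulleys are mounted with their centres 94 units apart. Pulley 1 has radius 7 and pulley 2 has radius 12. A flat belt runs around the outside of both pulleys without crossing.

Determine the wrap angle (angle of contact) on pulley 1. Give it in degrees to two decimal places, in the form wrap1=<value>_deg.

open belt: β = asin((r2−r1)/C) = asin(5/94) = 3.0491°
wrap1 = π − 2β = 173.9018°
wrap2 = π + 2β = 186.0982°

wrap1=173.90_deg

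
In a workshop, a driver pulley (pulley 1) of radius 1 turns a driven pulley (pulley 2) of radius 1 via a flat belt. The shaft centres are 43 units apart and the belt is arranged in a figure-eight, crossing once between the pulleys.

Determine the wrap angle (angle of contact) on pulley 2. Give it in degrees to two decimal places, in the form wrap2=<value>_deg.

wrap2=185.33_deg

crossed belt: β = asin((r1+r2)/C) = asin(2/43) = 2.6659°
wrap1 = wrap2 = π + 2β = 185.3318°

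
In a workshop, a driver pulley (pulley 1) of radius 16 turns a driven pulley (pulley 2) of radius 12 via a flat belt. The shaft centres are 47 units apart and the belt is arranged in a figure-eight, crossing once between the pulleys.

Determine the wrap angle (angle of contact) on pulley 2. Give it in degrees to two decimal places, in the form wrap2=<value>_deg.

wrap2=253.13_deg

crossed belt: β = asin((r1+r2)/C) = asin(28/47) = 36.5657°
wrap1 = wrap2 = π + 2β = 253.1315°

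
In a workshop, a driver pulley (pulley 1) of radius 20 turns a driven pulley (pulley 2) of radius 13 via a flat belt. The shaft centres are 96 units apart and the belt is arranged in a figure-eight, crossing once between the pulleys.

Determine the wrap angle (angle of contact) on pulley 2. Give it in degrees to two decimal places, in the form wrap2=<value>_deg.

wrap2=220.21_deg

crossed belt: β = asin((r1+r2)/C) = asin(33/96) = 20.1055°
wrap1 = wrap2 = π + 2β = 220.2110°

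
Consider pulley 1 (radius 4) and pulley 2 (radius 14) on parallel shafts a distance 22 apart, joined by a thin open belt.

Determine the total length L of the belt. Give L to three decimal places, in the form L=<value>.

L=105.178

open belt: β = asin((r2−r1)/C) = asin(10/22) = 27.0357°
wrap1 = π − 2β = 125.9286°
wrap2 = π + 2β = 234.0714°
tangent length = C·cosβ = 19.5959
L = r1·wrap1 + r2·wrap2 + 2·C·cosβ = 4·2.1979 + 14·4.0853 + 2·19.5959 = 105.1777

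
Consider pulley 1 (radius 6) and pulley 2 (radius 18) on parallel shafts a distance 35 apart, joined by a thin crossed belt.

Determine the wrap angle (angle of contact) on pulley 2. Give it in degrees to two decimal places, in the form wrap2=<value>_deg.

wrap2=266.58_deg

crossed belt: β = asin((r1+r2)/C) = asin(24/35) = 43.2918°
wrap1 = wrap2 = π + 2β = 266.5836°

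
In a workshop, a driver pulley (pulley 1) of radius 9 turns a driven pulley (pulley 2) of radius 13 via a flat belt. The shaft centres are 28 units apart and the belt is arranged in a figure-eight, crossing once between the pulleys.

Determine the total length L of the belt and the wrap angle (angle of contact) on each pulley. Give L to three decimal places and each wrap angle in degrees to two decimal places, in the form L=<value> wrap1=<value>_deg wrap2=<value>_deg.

L=143.525 wrap1=283.57_deg wrap2=283.57_deg

crossed belt: β = asin((r1+r2)/C) = asin(22/28) = 51.7868°
wrap1 = wrap2 = π + 2β = 283.5736°
tangent length = C·cosβ = 17.3205
L = (r1+r2)·wrap + 2·C·cosβ = 22·4.9493 + 2·17.3205 = 143.5255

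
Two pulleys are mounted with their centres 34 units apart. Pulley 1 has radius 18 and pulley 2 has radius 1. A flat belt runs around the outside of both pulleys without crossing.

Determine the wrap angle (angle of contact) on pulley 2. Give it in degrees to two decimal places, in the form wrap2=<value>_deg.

wrap2=120.00_deg

open belt: β = asin((r2−r1)/C) = asin(-17/34) = -30.0000°
wrap1 = π − 2β = 240.0000°
wrap2 = π + 2β = 120.0000°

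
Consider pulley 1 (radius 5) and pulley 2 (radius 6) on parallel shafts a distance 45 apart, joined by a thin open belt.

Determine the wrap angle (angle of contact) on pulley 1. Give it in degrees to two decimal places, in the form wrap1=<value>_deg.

wrap1=177.45_deg

open belt: β = asin((r2−r1)/C) = asin(1/45) = 1.2733°
wrap1 = π − 2β = 177.4533°
wrap2 = π + 2β = 182.5467°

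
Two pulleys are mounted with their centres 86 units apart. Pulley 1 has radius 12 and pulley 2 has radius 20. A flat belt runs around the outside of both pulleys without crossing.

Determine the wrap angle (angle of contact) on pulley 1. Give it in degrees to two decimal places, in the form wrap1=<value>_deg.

wrap1=169.32_deg

open belt: β = asin((r2−r1)/C) = asin(8/86) = 5.3376°
wrap1 = π − 2β = 169.3249°
wrap2 = π + 2β = 190.6751°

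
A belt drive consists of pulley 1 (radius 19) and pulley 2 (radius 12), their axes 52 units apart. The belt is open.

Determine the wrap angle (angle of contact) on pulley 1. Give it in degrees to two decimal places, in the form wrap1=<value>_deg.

open belt: β = asin((r2−r1)/C) = asin(-7/52) = -7.7364°
wrap1 = π − 2β = 195.4728°
wrap2 = π + 2β = 164.5272°

wrap1=195.47_deg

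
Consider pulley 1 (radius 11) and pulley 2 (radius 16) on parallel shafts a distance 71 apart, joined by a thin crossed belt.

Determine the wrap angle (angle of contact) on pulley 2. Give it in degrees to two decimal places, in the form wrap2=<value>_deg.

wrap2=224.70_deg

crossed belt: β = asin((r1+r2)/C) = asin(27/71) = 22.3511°
wrap1 = wrap2 = π + 2β = 224.7023°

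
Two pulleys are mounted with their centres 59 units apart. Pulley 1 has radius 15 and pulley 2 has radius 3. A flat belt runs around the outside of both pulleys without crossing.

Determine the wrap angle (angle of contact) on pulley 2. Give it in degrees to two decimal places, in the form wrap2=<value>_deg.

open belt: β = asin((r2−r1)/C) = asin(-12/59) = -11.7353°
wrap1 = π − 2β = 203.4705°
wrap2 = π + 2β = 156.5295°

wrap2=156.53_deg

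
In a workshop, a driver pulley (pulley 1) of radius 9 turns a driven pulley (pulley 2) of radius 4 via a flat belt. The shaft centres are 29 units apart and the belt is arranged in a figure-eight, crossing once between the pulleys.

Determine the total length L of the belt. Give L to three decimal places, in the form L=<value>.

crossed belt: β = asin((r1+r2)/C) = asin(13/29) = 26.6331°
wrap1 = wrap2 = π + 2β = 233.2662°
tangent length = C·cosβ = 25.9230
L = (r1+r2)·wrap + 2·C·cosβ = 13·4.0713 + 2·25.9230 = 104.7724

L=104.772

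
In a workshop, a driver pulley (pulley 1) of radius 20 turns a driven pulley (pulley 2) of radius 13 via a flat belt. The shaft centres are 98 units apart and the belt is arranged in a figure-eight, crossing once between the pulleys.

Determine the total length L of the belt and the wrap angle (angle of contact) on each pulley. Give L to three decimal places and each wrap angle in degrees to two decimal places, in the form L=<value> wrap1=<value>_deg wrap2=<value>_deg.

crossed belt: β = asin((r1+r2)/C) = asin(33/98) = 19.6781°
wrap1 = wrap2 = π + 2β = 219.3561°
tangent length = C·cosβ = 92.2768
L = (r1+r2)·wrap + 2·C·cosβ = 33·3.8285 + 2·92.2768 = 310.8936

L=310.894 wrap1=219.36_deg wrap2=219.36_deg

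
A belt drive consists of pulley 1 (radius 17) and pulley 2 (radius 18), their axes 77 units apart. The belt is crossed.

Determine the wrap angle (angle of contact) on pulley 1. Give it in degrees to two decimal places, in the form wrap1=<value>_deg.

wrap1=234.07_deg

crossed belt: β = asin((r1+r2)/C) = asin(35/77) = 27.0357°
wrap1 = wrap2 = π + 2β = 234.0714°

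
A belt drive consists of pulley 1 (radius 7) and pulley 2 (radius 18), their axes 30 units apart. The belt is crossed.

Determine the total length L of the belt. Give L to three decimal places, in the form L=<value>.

crossed belt: β = asin((r1+r2)/C) = asin(25/30) = 56.4427°
wrap1 = wrap2 = π + 2β = 292.8854°
tangent length = C·cosβ = 16.5831
L = (r1+r2)·wrap + 2·C·cosβ = 25·5.1118 + 2·16.5831 = 160.9616

L=160.962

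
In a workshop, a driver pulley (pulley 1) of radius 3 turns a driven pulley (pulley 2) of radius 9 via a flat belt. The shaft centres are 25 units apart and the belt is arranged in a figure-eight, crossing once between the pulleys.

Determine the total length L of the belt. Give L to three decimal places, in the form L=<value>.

L=93.578

crossed belt: β = asin((r1+r2)/C) = asin(12/25) = 28.6854°
wrap1 = wrap2 = π + 2β = 237.3708°
tangent length = C·cosβ = 21.9317
L = (r1+r2)·wrap + 2·C·cosβ = 12·4.1429 + 2·21.9317 = 93.5782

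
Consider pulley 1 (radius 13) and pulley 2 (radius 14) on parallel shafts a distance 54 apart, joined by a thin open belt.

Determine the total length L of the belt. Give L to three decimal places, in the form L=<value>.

open belt: β = asin((r2−r1)/C) = asin(1/54) = 1.0611°
wrap1 = π − 2β = 177.8778°
wrap2 = π + 2β = 182.1222°
tangent length = C·cosβ = 53.9907
L = r1·wrap1 + r2·wrap2 + 2·C·cosβ = 13·3.1046 + 14·3.1786 + 2·53.9907 = 192.8415

L=192.842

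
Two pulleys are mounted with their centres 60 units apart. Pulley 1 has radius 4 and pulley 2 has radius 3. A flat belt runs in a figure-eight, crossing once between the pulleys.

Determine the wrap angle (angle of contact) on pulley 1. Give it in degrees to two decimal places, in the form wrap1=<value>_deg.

wrap1=193.40_deg

crossed belt: β = asin((r1+r2)/C) = asin(7/60) = 6.6998°
wrap1 = wrap2 = π + 2β = 193.3995°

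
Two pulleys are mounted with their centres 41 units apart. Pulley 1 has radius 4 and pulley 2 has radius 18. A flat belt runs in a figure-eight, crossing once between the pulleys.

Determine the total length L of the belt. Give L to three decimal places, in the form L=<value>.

crossed belt: β = asin((r1+r2)/C) = asin(22/41) = 32.4515°
wrap1 = wrap2 = π + 2β = 244.9030°
tangent length = C·cosβ = 34.5977
L = (r1+r2)·wrap + 2·C·cosβ = 22·4.2744 + 2·34.5977 = 163.2314

L=163.231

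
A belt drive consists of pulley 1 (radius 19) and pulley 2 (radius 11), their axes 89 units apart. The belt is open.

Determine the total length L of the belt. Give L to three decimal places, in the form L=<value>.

open belt: β = asin((r2−r1)/C) = asin(-8/89) = -5.1571°
wrap1 = π − 2β = 190.3143°
wrap2 = π + 2β = 169.6857°
tangent length = C·cosβ = 88.6397
L = r1·wrap1 + r2·wrap2 + 2·C·cosβ = 19·3.3216 + 11·2.9616 + 2·88.6397 = 272.9674

L=272.967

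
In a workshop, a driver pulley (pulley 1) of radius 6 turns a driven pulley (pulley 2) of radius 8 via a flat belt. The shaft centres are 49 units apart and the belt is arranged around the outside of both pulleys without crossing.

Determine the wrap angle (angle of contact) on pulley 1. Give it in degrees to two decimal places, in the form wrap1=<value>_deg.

open belt: β = asin((r2−r1)/C) = asin(2/49) = 2.3393°
wrap1 = π − 2β = 175.3215°
wrap2 = π + 2β = 184.6785°

wrap1=175.32_deg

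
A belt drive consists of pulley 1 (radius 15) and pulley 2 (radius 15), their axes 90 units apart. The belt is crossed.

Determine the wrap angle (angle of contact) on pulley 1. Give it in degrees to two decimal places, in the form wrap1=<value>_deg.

crossed belt: β = asin((r1+r2)/C) = asin(30/90) = 19.4712°
wrap1 = wrap2 = π + 2β = 218.9424°

wrap1=218.94_deg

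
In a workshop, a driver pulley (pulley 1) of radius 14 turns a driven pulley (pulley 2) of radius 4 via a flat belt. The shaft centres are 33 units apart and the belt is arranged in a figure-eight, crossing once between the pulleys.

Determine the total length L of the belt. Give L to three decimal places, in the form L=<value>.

L=132.635

crossed belt: β = asin((r1+r2)/C) = asin(18/33) = 33.0557°
wrap1 = wrap2 = π + 2β = 246.1115°
tangent length = C·cosβ = 27.6586
L = (r1+r2)·wrap + 2·C·cosβ = 18·4.2955 + 2·27.6586 = 132.6355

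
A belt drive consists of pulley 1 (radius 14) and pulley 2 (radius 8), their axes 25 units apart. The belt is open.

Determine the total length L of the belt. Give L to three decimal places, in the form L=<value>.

L=120.562

open belt: β = asin((r2−r1)/C) = asin(-6/25) = -13.8865°
wrap1 = π − 2β = 207.7731°
wrap2 = π + 2β = 152.2269°
tangent length = C·cosβ = 24.2693
L = r1·wrap1 + r2·wrap2 + 2·C·cosβ = 14·3.6263 + 8·2.6569 + 2·24.2693 = 120.5621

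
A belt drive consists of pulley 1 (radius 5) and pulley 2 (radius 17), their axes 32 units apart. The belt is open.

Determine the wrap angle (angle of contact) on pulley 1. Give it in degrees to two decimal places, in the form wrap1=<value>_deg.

wrap1=135.95_deg

open belt: β = asin((r2−r1)/C) = asin(12/32) = 22.0243°
wrap1 = π − 2β = 135.9514°
wrap2 = π + 2β = 224.0486°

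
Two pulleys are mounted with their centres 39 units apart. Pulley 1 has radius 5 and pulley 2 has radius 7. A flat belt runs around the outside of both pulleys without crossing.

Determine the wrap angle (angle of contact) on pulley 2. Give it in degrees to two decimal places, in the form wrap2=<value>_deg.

wrap2=185.88_deg

open belt: β = asin((r2−r1)/C) = asin(2/39) = 2.9395°
wrap1 = π − 2β = 174.1209°
wrap2 = π + 2β = 185.8791°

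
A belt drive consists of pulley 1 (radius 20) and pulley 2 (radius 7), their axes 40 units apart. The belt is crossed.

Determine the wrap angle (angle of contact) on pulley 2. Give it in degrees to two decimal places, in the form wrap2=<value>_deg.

crossed belt: β = asin((r1+r2)/C) = asin(27/40) = 42.4542°
wrap1 = wrap2 = π + 2β = 264.9083°

wrap2=264.91_deg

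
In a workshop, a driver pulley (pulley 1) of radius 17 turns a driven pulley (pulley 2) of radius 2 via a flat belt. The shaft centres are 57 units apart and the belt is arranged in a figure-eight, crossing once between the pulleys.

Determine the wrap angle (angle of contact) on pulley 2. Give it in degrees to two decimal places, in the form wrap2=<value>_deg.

crossed belt: β = asin((r1+r2)/C) = asin(19/57) = 19.4712°
wrap1 = wrap2 = π + 2β = 218.9424°

wrap2=218.94_deg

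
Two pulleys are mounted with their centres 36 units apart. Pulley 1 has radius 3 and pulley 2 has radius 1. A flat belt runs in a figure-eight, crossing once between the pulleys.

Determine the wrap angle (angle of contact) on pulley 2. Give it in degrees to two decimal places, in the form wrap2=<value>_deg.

crossed belt: β = asin((r1+r2)/C) = asin(4/36) = 6.3794°
wrap1 = wrap2 = π + 2β = 192.7587°

wrap2=192.76_deg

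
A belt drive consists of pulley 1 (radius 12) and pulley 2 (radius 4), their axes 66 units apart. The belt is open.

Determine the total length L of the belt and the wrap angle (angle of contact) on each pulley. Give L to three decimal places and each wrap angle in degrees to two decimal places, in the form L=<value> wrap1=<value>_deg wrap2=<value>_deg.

L=183.236 wrap1=193.92_deg wrap2=166.08_deg

open belt: β = asin((r2−r1)/C) = asin(-8/66) = -6.9621°
wrap1 = π − 2β = 193.9241°
wrap2 = π + 2β = 166.0759°
tangent length = C·cosβ = 65.5134
L = r1·wrap1 + r2·wrap2 + 2·C·cosβ = 12·3.3846 + 4·2.8986 + 2·65.5134 = 183.2364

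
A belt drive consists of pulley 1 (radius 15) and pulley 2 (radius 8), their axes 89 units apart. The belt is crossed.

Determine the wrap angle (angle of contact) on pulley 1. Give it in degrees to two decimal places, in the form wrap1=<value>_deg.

crossed belt: β = asin((r1+r2)/C) = asin(23/89) = 14.9767°
wrap1 = wrap2 = π + 2β = 209.9535°

wrap1=209.95_deg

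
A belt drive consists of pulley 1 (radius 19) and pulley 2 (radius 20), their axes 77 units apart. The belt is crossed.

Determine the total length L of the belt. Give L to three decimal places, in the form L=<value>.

crossed belt: β = asin((r1+r2)/C) = asin(39/77) = 30.4305°
wrap1 = wrap2 = π + 2β = 240.8611°
tangent length = C·cosβ = 66.3928
L = (r1+r2)·wrap + 2·C·cosβ = 39·4.2038 + 2·66.3928 = 296.7345

L=296.734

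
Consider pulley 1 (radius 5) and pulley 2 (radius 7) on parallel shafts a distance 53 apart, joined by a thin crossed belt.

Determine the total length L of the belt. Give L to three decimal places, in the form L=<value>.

crossed belt: β = asin((r1+r2)/C) = asin(12/53) = 13.0861°
wrap1 = wrap2 = π + 2β = 206.1722°
tangent length = C·cosβ = 51.6236
L = (r1+r2)·wrap + 2·C·cosβ = 12·3.5984 + 2·51.6236 = 146.4279

L=146.428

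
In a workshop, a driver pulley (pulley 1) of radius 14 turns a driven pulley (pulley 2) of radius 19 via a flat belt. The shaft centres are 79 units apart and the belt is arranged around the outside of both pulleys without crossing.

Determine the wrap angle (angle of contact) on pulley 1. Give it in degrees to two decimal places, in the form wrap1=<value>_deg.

open belt: β = asin((r2−r1)/C) = asin(5/79) = 3.6287°
wrap1 = π − 2β = 172.7425°
wrap2 = π + 2β = 187.2575°

wrap1=172.74_deg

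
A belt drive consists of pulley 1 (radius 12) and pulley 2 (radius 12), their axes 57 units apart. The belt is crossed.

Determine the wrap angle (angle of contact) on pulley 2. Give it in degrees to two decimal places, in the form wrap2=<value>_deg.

crossed belt: β = asin((r1+r2)/C) = asin(24/57) = 24.9011°
wrap1 = wrap2 = π + 2β = 229.8021°

wrap2=229.80_deg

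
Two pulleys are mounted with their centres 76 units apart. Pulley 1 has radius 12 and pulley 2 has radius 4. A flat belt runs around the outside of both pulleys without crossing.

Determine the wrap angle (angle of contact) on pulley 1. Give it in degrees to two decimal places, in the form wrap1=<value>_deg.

wrap1=192.08_deg

open belt: β = asin((r2−r1)/C) = asin(-8/76) = -6.0423°
wrap1 = π − 2β = 192.0847°
wrap2 = π + 2β = 167.9153°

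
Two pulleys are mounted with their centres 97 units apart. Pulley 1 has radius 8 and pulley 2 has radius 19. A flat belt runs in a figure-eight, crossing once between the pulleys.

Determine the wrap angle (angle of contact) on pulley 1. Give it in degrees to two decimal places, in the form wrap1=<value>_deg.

wrap1=212.32_deg

crossed belt: β = asin((r1+r2)/C) = asin(27/97) = 16.1618°
wrap1 = wrap2 = π + 2β = 212.3236°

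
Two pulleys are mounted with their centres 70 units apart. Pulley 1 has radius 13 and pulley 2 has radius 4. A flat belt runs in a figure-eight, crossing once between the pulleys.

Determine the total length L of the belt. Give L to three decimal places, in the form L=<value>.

crossed belt: β = asin((r1+r2)/C) = asin(17/70) = 14.0552°
wrap1 = wrap2 = π + 2β = 208.1105°
tangent length = C·cosβ = 67.9043
L = (r1+r2)·wrap + 2·C·cosβ = 17·3.6322 + 2·67.9043 = 197.5563

L=197.556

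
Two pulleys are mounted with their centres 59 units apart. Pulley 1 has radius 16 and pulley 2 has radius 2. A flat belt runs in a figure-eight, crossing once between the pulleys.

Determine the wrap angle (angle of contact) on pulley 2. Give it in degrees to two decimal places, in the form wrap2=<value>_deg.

wrap2=215.53_deg

crossed belt: β = asin((r1+r2)/C) = asin(18/59) = 17.7633°
wrap1 = wrap2 = π + 2β = 215.5265°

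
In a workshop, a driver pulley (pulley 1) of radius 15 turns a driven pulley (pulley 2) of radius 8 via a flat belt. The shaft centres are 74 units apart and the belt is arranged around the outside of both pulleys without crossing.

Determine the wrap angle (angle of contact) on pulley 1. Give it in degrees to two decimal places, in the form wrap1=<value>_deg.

wrap1=190.86_deg

open belt: β = asin((r2−r1)/C) = asin(-7/74) = -5.4280°
wrap1 = π − 2β = 190.8560°
wrap2 = π + 2β = 169.1440°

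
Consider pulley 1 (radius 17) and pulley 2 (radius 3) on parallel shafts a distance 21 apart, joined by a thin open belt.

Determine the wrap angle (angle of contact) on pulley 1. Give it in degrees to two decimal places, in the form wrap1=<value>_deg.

open belt: β = asin((r2−r1)/C) = asin(-14/21) = -41.8103°
wrap1 = π − 2β = 263.6206°
wrap2 = π + 2β = 96.3794°

wrap1=263.62_deg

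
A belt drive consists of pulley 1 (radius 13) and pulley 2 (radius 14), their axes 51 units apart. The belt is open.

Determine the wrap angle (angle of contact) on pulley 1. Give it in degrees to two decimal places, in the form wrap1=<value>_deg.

open belt: β = asin((r2−r1)/C) = asin(1/51) = 1.1235°
wrap1 = π − 2β = 177.7530°
wrap2 = π + 2β = 182.2470°

wrap1=177.75_deg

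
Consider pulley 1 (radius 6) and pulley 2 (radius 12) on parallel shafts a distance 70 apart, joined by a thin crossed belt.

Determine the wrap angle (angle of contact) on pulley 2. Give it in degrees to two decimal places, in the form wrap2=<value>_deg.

crossed belt: β = asin((r1+r2)/C) = asin(18/70) = 14.9006°
wrap1 = wrap2 = π + 2β = 209.8012°

wrap2=209.80_deg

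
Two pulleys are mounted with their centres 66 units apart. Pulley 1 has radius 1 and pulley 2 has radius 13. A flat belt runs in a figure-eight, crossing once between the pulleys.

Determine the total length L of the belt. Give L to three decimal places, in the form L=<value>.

L=178.963

crossed belt: β = asin((r1+r2)/C) = asin(14/66) = 12.2467°
wrap1 = wrap2 = π + 2β = 204.4934°
tangent length = C·cosβ = 64.4981
L = (r1+r2)·wrap + 2·C·cosβ = 14·3.5691 + 2·64.4981 = 178.9633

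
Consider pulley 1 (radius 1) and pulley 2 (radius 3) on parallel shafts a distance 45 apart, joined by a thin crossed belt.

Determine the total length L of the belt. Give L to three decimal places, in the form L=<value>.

crossed belt: β = asin((r1+r2)/C) = asin(4/45) = 5.0997°
wrap1 = wrap2 = π + 2β = 190.1994°
tangent length = C·cosβ = 44.8219
L = (r1+r2)·wrap + 2·C·cosβ = 4·3.3196 + 2·44.8219 = 102.9222

L=102.922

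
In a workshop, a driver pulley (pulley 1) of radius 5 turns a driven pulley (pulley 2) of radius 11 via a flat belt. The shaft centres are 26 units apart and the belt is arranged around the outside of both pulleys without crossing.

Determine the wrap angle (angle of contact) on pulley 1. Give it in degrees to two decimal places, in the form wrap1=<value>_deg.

open belt: β = asin((r2−r1)/C) = asin(6/26) = 13.3424°
wrap1 = π − 2β = 153.3153°
wrap2 = π + 2β = 206.6847°

wrap1=153.32_deg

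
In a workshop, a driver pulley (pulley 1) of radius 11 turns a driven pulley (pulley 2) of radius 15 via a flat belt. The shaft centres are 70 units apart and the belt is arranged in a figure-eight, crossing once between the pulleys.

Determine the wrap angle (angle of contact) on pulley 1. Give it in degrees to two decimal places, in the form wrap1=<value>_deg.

crossed belt: β = asin((r1+r2)/C) = asin(26/70) = 21.8037°
wrap1 = wrap2 = π + 2β = 223.6075°

wrap1=223.61_deg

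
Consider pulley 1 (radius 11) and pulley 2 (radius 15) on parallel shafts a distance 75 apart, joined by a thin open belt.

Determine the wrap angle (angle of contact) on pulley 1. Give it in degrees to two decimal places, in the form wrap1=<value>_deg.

wrap1=173.89_deg

open belt: β = asin((r2−r1)/C) = asin(4/75) = 3.0572°
wrap1 = π − 2β = 173.8855°
wrap2 = π + 2β = 186.1145°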